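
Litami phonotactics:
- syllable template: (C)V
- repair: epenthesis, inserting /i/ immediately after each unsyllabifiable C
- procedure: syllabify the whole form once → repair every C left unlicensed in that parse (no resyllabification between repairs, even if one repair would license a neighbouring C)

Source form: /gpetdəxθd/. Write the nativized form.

gipetidəxiθidi

Under (C)V, the unsyllabifiable consonants are /g/, /t/, /x/, /θ/, /d/ (no codas are permitted; onsets are limited to one consonant).
Inserting the epenthetic vowel yields /g/ → /gi/, /t/ → /ti/, /x/ → /xi/, /θ/ → /θi/, /d/ → /di/.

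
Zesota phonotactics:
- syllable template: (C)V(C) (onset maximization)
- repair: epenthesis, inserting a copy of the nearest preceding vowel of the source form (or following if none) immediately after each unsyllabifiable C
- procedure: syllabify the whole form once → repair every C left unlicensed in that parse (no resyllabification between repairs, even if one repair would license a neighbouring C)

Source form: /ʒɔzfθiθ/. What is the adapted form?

ʒɔzfɔθiθ

Syllabifying with onset maximization leaves /f/ stranded (at most one coda consonant is licensed; onsets are limited to one consonant).
Each unlicensed consonant becomes the onset of a new syllable: /f/ → /fɔ/.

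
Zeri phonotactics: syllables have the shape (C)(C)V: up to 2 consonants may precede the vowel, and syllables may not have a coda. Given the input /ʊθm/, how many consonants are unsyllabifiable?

2

Syllabifying with onset maximization leaves /θ/, /m/ stranded (no codas are permitted; onsets may contain at most 2 consonants).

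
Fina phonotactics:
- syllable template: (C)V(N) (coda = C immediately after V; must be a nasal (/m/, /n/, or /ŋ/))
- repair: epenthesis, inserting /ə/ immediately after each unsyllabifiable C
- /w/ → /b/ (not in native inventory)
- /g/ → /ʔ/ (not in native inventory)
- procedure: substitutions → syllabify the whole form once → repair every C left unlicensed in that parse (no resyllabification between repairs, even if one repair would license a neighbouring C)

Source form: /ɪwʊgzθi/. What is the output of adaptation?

ɪbʊʔəzəθi

Substitution: /w/ → /b/, /g/ → /ʔ/, giving /ɪbʊʔzθi/.
The consonants /ʔ/, /z/ cannot be parsed into a legal (C)V(N) syllable (only a nasal (/m/, /n/, or /ŋ/) is licensed in coda position; onsets are limited to one consonant).
Epenthesis after each stranded consonant: /ʔ/ → /ʔə/, /z/ → /zə/.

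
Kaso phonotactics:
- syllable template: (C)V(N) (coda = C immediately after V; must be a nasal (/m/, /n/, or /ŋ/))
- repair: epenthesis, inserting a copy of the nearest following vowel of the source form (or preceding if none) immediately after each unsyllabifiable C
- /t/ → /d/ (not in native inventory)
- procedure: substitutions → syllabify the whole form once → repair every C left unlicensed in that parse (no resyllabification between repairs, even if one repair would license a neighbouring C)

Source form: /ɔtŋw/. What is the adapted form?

Substitution: /t/ → /d/, giving /ɔdŋw/.
The consonants /d/, /ŋ/, /w/ cannot be parsed into a legal (C)V(N) syllable (only a nasal (/m/, /n/, or /ŋ/) is licensed in coda position; onsets are limited to one consonant).
Each unlicensed consonant becomes the onset of a new syllable: /d/ → /dɔ/, /ŋ/ → /ŋɔ/, /w/ → /wɔ/.

ɔdɔŋɔwɔ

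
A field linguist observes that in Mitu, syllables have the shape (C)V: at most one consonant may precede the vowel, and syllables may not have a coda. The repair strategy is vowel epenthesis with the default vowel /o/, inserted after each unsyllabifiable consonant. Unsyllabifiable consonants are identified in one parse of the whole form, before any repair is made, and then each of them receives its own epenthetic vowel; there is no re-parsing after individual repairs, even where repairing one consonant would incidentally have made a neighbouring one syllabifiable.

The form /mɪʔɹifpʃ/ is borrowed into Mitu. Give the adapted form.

Syllabifying with onset maximization leaves /ʔ/, /f/, /p/, /ʃ/ stranded (no codas are permitted; onsets are limited to one consonant).
Each unlicensed consonant becomes the onset of a new syllable: /ʔ/ → /ʔo/, /f/ → /fo/, /p/ → /po/, /ʃ/ → /ʃo/.

mɪʔoɹifopoʃo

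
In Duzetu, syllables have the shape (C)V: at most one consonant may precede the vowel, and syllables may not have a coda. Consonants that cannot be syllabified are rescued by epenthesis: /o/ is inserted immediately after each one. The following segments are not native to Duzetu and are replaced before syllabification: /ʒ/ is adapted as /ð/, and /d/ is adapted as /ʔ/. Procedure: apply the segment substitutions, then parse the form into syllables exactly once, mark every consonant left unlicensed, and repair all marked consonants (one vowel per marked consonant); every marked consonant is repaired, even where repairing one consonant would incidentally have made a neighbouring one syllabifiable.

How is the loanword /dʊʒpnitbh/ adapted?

Substitution: /d/ → /ʔ/, /ʒ/ → /ð/, giving /ʔʊðpnitbh/.
Under (C)V, the unsyllabifiable consonants are /ð/, /p/, /t/, /b/, /h/ (no codas are permitted; onsets are limited to one consonant).
Epenthesis after each stranded consonant: /ð/ → /ðo/, /p/ → /po/, /t/ → /to/, /b/ → /bo/, /h/ → /ho/.

ʔʊðoponitoboho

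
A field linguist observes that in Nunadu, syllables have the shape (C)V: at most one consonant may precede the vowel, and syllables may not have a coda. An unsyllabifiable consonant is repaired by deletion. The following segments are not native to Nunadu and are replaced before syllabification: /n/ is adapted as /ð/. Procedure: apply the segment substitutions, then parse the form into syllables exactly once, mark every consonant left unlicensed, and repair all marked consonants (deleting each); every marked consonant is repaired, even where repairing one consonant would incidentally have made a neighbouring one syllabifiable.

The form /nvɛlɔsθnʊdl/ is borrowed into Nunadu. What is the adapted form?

Substitution: /n/ → /ð/, giving /ðvɛlɔsθðʊdl/.
The consonants /ð/, /s/, /θ/, /d/, /l/ cannot be parsed into a legal (C)V syllable (no codas are permitted; onsets are limited to one consonant).
Deleting the stranded consonants removes /ð/, /s/, /θ/, /d/, /l/.

vɛlɔðʊ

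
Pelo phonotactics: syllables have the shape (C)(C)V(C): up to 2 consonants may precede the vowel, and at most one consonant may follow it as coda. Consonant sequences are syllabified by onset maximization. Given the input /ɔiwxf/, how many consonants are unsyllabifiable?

2

The consonants /x/, /f/ cannot be parsed into a legal (C)(C)V(C) syllable (at most one coda consonant is licensed; onsets may contain at most 2 consonants).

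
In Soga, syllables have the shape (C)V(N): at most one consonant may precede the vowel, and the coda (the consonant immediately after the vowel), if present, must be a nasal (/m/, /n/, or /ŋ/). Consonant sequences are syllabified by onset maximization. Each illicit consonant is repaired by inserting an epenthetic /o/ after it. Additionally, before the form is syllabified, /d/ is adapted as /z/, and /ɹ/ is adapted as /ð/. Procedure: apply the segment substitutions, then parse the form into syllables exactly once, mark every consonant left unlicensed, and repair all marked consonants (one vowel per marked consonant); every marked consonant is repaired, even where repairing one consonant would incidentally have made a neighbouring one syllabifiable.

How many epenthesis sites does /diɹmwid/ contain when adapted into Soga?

3

After substitution the input is /ziðmwiz/.
The unsyllabifiable consonants are /ð/, /m/, /z/; each receives one epenthetic vowel.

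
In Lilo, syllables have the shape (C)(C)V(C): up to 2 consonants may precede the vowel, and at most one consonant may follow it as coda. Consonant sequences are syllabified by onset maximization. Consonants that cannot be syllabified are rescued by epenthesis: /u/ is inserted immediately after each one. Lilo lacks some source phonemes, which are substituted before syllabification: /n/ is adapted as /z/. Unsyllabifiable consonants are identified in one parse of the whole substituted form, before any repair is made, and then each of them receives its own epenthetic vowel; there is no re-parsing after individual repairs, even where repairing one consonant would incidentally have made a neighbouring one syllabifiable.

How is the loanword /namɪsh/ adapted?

zamɪshu

Substitution: /n/ → /z/, giving /zamɪsh/.
Syllabifying with onset maximization leaves /h/ stranded (at most one coda consonant is licensed; onsets may contain at most 2 consonants).
Inserting the epenthetic vowel yields /h/ → /hu/.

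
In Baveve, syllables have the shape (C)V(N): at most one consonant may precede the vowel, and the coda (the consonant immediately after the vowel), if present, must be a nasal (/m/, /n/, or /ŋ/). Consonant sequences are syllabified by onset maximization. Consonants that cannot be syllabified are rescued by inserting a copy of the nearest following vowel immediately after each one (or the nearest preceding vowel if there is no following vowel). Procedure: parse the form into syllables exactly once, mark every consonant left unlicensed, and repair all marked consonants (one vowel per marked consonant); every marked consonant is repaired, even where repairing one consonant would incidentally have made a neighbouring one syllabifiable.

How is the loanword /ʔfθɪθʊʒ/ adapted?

ʔɪfɪθɪθʊʒʊ

Syllabifying with onset maximization leaves /ʔ/, /f/, /ʒ/ stranded (only a nasal (/m/, /n/, or /ŋ/) is licensed in coda position; onsets are limited to one consonant).
Each unlicensed consonant becomes the onset of a new syllable: /ʔ/ → /ʔɪ/, /f/ → /fɪ/, /ʒ/ → /ʒʊ/.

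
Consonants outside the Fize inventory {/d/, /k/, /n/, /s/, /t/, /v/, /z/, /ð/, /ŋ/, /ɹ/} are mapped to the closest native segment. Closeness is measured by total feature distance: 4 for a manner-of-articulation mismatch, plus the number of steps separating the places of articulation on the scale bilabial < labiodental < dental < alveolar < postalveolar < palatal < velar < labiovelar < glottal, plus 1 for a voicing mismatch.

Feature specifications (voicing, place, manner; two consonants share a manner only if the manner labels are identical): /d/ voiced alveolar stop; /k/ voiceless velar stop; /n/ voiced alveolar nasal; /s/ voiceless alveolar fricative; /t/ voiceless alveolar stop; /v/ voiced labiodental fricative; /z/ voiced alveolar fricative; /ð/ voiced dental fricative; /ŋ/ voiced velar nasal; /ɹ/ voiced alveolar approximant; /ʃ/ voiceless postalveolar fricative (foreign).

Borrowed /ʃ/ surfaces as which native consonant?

/s/ is closest: same manner (fricative), place distance 1 (postalveolar→alveolar), same voicing; total 1. Next closest is /z/ at distance 2.

s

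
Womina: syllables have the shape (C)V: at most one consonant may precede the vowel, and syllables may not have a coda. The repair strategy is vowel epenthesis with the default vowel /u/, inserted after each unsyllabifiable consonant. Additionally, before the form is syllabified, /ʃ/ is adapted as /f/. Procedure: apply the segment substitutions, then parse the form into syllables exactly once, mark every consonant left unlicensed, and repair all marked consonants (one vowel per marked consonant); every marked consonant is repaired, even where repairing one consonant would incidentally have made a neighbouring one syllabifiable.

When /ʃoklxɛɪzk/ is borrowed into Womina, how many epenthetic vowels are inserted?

After substitution the input is /foklxɛɪzk/.
The unsyllabifiable consonants are /k/, /l/, /z/, /k/; each receives one epenthetic vowel.

4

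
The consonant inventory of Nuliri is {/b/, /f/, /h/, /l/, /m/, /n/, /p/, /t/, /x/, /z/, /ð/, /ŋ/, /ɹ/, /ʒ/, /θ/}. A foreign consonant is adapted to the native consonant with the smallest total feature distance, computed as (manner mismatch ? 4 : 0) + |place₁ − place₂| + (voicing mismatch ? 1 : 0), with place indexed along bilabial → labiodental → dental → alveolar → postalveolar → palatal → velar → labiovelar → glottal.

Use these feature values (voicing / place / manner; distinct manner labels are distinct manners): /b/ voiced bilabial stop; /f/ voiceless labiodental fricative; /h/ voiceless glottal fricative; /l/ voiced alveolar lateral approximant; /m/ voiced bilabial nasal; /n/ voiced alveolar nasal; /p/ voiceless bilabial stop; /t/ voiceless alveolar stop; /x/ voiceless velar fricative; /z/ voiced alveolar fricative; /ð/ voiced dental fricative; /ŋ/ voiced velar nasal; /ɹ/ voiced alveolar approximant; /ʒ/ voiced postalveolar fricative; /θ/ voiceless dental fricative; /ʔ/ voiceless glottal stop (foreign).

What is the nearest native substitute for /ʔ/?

/h/ is closest: manner differs (stop→fricative, +4), place distance 0 (glottal→glottal), same voicing; total 4. Next closest is /t/ at distance 5.

h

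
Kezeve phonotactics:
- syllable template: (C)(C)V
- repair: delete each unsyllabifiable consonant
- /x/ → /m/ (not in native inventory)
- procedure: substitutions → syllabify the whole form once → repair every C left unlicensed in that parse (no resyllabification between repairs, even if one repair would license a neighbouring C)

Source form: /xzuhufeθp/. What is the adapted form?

mzuhufe

Substitution: /x/ → /m/, giving /mzuhufeθp/.
Under (C)(C)V, the unsyllabifiable consonants are /θ/, /p/ (no codas are permitted; onsets may contain at most 2 consonants).
Each unlicensed consonant is deleted: /θ/, /p/.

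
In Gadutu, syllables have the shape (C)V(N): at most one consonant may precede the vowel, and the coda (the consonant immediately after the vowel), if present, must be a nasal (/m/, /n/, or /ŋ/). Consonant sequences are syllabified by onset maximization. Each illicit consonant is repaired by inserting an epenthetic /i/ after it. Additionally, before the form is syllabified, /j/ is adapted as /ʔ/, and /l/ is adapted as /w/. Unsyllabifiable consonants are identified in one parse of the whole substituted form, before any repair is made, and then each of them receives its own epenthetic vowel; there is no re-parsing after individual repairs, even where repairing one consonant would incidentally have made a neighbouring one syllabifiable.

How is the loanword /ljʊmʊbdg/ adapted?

wiʔʊmʊbidigi

Substitution: /l/ → /w/, /j/ → /ʔ/, giving /wʔʊmʊbdg/.
Under (C)V(N), the unsyllabifiable consonants are /w/, /b/, /d/, /g/ (only a nasal (/m/, /n/, or /ŋ/) is licensed in coda position; onsets are limited to one consonant).
Each unlicensed consonant becomes the onset of a new syllable: /w/ → /wi/, /b/ → /bi/, /d/ → /di/, /g/ → /gi/.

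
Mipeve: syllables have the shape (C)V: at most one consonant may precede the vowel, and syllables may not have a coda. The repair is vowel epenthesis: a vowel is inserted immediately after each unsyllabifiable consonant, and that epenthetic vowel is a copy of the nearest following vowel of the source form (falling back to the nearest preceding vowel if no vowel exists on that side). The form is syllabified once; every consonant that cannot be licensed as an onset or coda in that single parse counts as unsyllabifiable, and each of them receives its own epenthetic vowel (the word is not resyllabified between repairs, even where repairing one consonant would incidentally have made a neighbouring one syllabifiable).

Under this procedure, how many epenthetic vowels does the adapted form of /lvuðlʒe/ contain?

The unsyllabifiable consonants are /l/, /ð/, /l/; each receives one epenthetic vowel.

3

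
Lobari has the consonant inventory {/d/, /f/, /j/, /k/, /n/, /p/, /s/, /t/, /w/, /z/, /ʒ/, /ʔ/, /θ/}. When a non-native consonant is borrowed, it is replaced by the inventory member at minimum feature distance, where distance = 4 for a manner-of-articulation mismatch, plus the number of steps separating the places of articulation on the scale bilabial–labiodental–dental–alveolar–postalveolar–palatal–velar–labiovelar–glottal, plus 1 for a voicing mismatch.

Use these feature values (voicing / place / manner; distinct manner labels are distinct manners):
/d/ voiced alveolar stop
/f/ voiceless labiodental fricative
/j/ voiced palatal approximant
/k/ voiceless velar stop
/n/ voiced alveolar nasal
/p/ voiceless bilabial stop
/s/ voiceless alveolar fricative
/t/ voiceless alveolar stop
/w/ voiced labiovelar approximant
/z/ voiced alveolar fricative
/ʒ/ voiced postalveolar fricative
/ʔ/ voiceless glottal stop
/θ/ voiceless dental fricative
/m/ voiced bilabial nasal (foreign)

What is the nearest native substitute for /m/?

/n/ is closest: same manner (nasal), place distance 3 (bilabial→alveolar), same voicing; total 3. Next closest is /p/ at distance 5.

n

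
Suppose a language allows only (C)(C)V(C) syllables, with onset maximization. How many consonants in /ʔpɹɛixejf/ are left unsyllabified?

Under (C)(C)V(C), the unsyllabifiable consonants are /ʔ/, /f/ (at most one coda consonant is licensed; onsets may contain at most 2 consonants).

2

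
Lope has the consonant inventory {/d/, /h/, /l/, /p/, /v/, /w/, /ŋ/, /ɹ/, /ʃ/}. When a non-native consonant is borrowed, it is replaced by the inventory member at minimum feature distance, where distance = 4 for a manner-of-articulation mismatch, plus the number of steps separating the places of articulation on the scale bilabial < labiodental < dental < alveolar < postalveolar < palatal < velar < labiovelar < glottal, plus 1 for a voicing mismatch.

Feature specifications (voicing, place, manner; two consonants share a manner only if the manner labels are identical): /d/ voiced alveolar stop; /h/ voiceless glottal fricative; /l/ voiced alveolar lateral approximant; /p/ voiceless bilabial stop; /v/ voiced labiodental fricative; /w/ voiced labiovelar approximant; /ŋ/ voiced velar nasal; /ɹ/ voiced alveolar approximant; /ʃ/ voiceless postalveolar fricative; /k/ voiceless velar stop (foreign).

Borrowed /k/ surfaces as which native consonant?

/d/ is closest: same manner (stop), place distance 3 (velar→alveolar), voicing differs (+1); total 4. Next closest is /ŋ/ at distance 5.

d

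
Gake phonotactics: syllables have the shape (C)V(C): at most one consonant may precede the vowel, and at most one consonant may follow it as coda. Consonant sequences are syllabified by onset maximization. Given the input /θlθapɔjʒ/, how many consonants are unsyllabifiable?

The consonants /θ/, /l/, /ʒ/ cannot be parsed into a legal (C)V(C) syllable (at most one coda consonant is licensed; onsets are limited to one consonant).

3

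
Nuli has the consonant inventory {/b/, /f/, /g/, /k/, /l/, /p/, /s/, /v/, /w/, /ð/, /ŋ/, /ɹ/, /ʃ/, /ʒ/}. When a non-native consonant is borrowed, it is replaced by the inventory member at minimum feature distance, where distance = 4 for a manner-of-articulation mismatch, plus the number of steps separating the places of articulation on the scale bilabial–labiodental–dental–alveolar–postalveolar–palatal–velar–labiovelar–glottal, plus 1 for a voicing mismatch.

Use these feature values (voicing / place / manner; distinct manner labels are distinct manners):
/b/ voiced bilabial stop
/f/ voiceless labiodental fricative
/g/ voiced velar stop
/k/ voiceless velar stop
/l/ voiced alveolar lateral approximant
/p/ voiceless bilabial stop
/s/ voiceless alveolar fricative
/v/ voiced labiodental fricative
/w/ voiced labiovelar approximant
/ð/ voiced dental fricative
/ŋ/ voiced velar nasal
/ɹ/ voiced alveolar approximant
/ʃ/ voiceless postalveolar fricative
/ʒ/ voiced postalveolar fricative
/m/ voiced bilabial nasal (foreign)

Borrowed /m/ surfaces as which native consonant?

b

/b/ is closest: manner differs (nasal→stop, +4), place distance 0 (bilabial→bilabial), same voicing; total 4. Next closest is /p/ at distance 5.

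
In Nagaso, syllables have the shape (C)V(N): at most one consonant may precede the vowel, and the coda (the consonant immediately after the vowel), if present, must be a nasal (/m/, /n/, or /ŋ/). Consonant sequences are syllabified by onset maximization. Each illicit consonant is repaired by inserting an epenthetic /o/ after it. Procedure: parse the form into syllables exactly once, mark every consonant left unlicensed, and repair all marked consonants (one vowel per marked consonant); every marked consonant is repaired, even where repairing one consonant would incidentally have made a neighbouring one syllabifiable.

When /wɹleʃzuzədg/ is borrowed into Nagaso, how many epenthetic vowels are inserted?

5

The unsyllabifiable consonants are /w/, /ɹ/, /ʃ/, /d/, /g/; each receives one epenthetic vowel.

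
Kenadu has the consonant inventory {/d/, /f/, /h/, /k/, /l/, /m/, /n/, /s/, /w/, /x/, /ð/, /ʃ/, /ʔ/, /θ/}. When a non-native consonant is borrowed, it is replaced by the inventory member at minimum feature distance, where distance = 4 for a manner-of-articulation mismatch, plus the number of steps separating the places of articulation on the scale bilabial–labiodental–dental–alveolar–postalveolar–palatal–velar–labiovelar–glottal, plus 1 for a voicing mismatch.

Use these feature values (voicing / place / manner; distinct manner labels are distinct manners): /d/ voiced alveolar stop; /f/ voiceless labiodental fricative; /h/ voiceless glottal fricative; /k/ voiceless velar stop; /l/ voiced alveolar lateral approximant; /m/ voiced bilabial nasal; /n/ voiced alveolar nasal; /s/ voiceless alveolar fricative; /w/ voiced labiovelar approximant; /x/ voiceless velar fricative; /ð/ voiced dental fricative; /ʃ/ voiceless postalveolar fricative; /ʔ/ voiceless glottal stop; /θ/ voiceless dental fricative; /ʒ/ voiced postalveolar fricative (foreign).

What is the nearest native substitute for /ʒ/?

/ʃ/ is closest: same manner (fricative), place distance 0 (postalveolar→postalveolar), voicing differs (+1); total 1. Next closest is /s/ at distance 2.

ʃ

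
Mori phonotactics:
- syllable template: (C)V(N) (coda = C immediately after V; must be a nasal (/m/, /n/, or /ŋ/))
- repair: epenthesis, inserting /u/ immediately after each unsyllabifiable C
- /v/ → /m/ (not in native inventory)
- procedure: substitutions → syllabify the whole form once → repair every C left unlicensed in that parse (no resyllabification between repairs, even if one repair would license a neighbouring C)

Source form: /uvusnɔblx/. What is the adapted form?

umusunɔbuluxu

Substitution: /v/ → /m/, giving /umusnɔblx/.
Syllabifying with onset maximization leaves /s/, /b/, /l/, /x/ stranded (only a nasal (/m/, /n/, or /ŋ/) is licensed in coda position; onsets are limited to one consonant).
Each unlicensed consonant becomes the onset of a new syllable: /s/ → /su/, /b/ → /bu/, /l/ → /lu/, /x/ → /xu/.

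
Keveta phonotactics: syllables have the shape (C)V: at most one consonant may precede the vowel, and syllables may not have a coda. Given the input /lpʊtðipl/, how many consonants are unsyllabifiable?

Syllabifying with onset maximization leaves /l/, /t/, /p/, /l/ stranded (no codas are permitted; onsets are limited to one consonant).

4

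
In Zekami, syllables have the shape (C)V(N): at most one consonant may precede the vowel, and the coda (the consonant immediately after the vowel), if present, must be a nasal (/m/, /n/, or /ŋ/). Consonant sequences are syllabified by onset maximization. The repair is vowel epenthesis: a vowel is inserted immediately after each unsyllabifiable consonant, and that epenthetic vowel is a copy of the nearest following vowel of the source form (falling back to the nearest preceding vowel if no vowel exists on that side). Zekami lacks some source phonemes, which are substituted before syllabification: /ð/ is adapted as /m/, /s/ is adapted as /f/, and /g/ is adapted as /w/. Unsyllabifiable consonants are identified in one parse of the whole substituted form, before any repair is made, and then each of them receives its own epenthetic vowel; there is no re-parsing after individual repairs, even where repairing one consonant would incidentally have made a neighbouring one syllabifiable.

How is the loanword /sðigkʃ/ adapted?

fimiwikiʃi

Substitution: /s/ → /f/, /ð/ → /m/, /g/ → /w/, giving /fmiwkʃ/.
The consonants /f/, /w/, /k/, /ʃ/ cannot be parsed into a legal (C)V(N) syllable (only a nasal (/m/, /n/, or /ŋ/) is licensed in coda position; onsets are limited to one consonant).
Each unlicensed consonant becomes the onset of a new syllable: /f/ → /fi/, /w/ → /wi/, /k/ → /ki/, /ʃ/ → /ʃi/.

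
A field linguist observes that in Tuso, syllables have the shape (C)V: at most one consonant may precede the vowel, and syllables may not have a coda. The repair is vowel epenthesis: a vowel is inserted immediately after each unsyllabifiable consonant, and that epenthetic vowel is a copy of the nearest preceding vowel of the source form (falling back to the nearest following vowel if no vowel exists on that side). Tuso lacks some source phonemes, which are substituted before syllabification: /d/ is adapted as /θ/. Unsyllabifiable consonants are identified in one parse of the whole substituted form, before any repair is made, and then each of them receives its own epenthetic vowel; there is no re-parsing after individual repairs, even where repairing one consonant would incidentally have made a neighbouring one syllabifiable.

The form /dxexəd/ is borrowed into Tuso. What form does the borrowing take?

θexexəθə

Substitution: /d/ → /θ/, giving /θxexəθ/.
The consonants /θ/, /θ/ cannot be parsed into a legal (C)V syllable (no codas are permitted; onsets are limited to one consonant).
Inserting the epenthetic vowel yields /θ/ → /θe/, /θ/ → /θə/.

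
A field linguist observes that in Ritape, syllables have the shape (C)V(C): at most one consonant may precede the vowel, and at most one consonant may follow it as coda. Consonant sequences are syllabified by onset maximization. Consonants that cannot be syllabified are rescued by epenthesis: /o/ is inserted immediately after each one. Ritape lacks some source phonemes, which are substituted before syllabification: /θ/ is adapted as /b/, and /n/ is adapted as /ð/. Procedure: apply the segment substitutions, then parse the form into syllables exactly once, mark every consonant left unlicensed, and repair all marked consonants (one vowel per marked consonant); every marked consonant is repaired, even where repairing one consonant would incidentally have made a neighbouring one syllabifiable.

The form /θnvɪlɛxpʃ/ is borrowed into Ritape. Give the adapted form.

Substitution: /θ/ → /b/, /n/ → /ð/, giving /bðvɪlɛxpʃ/.
Under (C)V(C), the unsyllabifiable consonants are /b/, /ð/, /p/, /ʃ/ (at most one coda consonant is licensed; onsets are limited to one consonant).
Epenthesis after each stranded consonant: /b/ → /bo/, /ð/ → /ðo/, /p/ → /po/, /ʃ/ → /ʃo/.

boðovɪlɛxpoʃo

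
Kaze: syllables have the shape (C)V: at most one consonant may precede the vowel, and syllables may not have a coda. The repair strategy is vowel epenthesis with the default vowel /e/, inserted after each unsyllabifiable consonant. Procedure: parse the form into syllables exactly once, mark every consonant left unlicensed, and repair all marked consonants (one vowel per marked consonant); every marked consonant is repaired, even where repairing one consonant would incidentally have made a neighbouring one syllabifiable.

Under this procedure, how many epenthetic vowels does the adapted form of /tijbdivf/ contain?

4

The unsyllabifiable consonants are /j/, /b/, /v/, /f/; each receives one epenthetic vowel.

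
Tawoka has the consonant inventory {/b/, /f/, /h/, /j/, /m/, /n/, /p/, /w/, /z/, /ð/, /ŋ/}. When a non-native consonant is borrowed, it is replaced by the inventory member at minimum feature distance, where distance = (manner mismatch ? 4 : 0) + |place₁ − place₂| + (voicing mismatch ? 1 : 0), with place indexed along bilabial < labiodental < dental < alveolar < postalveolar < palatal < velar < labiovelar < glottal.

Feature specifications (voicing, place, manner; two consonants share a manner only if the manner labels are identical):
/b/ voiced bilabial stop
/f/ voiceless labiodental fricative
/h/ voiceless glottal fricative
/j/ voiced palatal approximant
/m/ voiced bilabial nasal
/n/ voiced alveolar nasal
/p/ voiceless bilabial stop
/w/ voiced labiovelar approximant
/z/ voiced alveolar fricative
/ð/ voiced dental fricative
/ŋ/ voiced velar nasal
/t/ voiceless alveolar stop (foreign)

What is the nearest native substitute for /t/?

/p/ is closest: same manner (stop), place distance 3 (alveolar→bilabial), same voicing; total 3. Next closest is /b/ at distance 4.

p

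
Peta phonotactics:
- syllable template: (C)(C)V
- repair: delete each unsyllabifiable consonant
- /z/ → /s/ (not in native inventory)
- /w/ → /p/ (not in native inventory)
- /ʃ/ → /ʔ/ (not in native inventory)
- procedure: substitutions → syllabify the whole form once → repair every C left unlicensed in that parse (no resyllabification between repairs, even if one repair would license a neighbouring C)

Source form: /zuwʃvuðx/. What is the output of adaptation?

Substitution: /z/ → /s/, /w/ → /p/, /ʃ/ → /ʔ/, giving /supʔvuðx/.
The consonants /p/, /ð/, /x/ cannot be parsed into a legal (C)(C)V syllable (no codas are permitted; onsets may contain at most 2 consonants).
Each unlicensed consonant is deleted: /p/, /ð/, /x/.

suʔvu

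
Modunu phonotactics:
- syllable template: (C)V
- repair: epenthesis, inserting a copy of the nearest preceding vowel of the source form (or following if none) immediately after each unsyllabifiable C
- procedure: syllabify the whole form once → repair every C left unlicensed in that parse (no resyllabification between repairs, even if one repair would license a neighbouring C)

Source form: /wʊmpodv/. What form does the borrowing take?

wʊmʊpodovo

Under (C)V, the unsyllabifiable consonants are /m/, /d/, /v/ (no codas are permitted; onsets are limited to one consonant).
Inserting the epenthetic vowel yields /m/ → /mʊ/, /d/ → /do/, /v/ → /vo/.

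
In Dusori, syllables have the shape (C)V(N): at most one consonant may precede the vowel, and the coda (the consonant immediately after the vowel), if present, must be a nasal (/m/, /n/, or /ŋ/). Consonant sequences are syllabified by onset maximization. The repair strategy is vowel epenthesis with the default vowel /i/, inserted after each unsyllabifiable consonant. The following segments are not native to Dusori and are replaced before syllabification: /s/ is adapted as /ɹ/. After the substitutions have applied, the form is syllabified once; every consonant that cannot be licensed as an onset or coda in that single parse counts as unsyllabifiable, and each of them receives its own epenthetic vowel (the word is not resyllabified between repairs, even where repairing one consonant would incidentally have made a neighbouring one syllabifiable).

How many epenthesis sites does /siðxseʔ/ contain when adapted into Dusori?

3

After substitution the input is /ɹiðxɹeʔ/.
The unsyllabifiable consonants are /ð/, /x/, /ʔ/; each receives one epenthetic vowel.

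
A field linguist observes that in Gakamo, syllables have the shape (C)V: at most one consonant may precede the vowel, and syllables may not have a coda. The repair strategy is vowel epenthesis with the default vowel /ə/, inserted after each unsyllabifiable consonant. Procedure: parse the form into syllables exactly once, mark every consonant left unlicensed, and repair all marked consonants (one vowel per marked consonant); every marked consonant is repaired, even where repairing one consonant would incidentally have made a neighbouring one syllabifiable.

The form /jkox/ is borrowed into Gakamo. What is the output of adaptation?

jəkoxə

Syllabifying with onset maximization leaves /j/, /x/ stranded (no codas are permitted; onsets are limited to one consonant).
Epenthesis after each stranded consonant: /j/ → /jə/, /x/ → /xə/.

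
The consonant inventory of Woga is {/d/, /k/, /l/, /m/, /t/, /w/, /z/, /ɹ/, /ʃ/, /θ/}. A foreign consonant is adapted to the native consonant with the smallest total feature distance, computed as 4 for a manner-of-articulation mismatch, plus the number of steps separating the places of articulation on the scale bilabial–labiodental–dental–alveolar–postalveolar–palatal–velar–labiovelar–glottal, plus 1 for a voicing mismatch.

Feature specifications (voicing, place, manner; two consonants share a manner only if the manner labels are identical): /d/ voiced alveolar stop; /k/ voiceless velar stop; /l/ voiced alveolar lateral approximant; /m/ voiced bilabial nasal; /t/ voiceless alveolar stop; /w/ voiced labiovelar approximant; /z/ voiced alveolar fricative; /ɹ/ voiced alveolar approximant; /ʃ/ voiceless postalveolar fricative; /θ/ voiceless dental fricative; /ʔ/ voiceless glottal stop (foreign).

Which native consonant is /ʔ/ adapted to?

k

/k/ is closest: same manner (stop), place distance 2 (glottal→velar), same voicing; total 2. Next closest is /t/ at distance 5.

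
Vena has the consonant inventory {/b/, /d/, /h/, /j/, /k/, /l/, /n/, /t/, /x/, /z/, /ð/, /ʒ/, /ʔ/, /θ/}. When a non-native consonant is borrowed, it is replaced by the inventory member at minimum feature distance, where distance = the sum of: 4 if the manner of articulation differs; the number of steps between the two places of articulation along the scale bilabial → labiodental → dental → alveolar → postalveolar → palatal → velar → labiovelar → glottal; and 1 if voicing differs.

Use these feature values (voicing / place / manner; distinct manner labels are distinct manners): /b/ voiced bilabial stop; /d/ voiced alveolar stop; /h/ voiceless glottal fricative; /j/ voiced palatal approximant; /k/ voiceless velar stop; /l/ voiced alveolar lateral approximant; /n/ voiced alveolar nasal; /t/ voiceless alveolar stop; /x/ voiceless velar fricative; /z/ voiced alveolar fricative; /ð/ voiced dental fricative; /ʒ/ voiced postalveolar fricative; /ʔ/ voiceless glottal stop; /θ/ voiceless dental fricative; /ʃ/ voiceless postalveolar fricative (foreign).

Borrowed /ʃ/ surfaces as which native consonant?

/ʒ/ is closest: same manner (fricative), place distance 0 (postalveolar→postalveolar), voicing differs (+1); total 1. Next closest is /x/ at distance 2.

ʒ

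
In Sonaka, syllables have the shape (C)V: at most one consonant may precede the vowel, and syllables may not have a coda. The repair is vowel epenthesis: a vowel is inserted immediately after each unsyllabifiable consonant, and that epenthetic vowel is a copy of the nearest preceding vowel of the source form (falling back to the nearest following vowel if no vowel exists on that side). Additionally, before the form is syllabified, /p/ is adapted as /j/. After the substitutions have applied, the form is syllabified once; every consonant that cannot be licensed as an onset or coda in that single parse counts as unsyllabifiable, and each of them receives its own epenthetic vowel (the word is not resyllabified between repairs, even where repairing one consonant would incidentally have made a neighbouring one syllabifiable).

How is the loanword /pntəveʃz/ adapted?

jənətəveʃeze

Substitution: /p/ → /j/, giving /jntəveʃz/.
Syllabifying with onset maximization leaves /j/, /n/, /ʃ/, /z/ stranded (no codas are permitted; onsets are limited to one consonant).
Epenthesis after each stranded consonant: /j/ → /jə/, /n/ → /nə/, /ʃ/ → /ʃe/, /z/ → /ze/.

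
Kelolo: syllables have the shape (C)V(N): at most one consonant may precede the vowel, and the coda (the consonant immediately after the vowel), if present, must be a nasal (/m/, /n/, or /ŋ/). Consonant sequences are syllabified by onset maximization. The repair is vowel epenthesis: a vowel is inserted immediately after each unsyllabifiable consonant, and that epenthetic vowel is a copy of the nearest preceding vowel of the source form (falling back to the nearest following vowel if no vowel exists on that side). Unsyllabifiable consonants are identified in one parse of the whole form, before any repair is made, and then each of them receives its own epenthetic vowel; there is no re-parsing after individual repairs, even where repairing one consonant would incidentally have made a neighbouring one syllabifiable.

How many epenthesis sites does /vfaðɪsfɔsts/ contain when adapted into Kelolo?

5

The unsyllabifiable consonants are /v/, /s/, /s/, /t/, /s/; each receives one epenthetic vowel.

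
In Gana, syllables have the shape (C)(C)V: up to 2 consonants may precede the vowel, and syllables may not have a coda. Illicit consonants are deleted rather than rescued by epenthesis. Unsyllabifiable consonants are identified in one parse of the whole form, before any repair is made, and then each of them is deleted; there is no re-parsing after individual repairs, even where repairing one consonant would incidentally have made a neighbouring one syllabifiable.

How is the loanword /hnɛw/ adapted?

hnɛ

Syllabifying with onset maximization leaves /w/ stranded (no codas are permitted; onsets may contain at most 2 consonants).
Deletion applies to /w/.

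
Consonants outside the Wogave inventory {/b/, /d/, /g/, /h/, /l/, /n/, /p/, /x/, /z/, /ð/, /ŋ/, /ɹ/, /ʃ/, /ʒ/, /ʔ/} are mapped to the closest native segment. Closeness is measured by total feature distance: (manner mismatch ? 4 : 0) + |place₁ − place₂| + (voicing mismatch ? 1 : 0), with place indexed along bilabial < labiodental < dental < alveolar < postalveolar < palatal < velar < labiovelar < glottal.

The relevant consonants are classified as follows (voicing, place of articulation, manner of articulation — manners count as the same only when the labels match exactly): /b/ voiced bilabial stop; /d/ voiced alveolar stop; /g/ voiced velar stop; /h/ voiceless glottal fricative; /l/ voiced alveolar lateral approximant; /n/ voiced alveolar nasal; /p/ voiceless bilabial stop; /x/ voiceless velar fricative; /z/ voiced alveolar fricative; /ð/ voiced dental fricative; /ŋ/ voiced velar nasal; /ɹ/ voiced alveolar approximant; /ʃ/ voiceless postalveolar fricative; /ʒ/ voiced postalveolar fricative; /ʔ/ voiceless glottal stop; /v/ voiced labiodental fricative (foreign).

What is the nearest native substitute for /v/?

/ð/ is closest: same manner (fricative), place distance 1 (labiodental→dental), same voicing; total 1. Next closest is /z/ at distance 2.

ð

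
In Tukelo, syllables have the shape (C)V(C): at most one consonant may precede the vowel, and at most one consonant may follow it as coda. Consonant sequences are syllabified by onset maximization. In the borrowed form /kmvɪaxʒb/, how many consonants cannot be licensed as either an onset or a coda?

4

Syllabifying with onset maximization leaves /k/, /m/, /ʒ/, /b/ stranded (at most one coda consonant is licensed; onsets are limited to one consonant).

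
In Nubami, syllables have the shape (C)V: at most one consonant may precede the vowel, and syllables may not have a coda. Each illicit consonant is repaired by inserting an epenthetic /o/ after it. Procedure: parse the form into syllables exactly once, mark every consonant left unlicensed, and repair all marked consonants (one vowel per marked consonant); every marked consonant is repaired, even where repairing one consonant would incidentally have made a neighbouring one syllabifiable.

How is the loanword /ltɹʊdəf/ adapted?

lotoɹʊdəfo

The consonants /l/, /t/, /f/ cannot be parsed into a legal (C)V syllable (no codas are permitted; onsets are limited to one consonant).
Each unlicensed consonant becomes the onset of a new syllable: /l/ → /lo/, /t/ → /to/, /f/ → /fo/.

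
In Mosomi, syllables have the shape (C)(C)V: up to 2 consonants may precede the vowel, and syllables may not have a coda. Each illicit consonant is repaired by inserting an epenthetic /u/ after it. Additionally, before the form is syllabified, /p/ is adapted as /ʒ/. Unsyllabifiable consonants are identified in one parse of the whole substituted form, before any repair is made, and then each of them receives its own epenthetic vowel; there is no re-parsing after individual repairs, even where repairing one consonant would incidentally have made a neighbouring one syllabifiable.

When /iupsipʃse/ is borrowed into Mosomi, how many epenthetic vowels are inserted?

After substitution the input is /iuʒsiʒʃse/.
The unsyllabifiable consonants are /ʒ/; each receives one epenthetic vowel.

1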